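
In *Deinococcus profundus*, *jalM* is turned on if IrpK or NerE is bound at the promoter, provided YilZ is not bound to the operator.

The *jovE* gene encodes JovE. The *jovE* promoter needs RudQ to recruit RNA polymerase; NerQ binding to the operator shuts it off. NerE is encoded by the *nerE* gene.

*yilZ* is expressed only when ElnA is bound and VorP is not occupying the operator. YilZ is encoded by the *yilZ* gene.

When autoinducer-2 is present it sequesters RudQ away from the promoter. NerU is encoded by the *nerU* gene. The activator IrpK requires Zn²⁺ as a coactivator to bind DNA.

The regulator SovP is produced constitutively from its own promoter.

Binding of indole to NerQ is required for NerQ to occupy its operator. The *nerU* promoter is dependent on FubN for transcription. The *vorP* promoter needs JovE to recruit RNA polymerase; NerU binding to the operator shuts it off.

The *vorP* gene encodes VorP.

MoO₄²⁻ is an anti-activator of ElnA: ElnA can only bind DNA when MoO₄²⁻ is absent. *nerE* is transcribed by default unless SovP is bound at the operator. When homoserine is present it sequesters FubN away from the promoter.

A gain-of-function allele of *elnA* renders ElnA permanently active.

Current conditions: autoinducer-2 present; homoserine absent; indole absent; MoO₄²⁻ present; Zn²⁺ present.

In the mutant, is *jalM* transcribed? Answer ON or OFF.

ElnA is constitutively active in this strain.
Autoinducer-2 is present, so RudQ is inactive.
Indole is absent, so NerQ is inactive.
Required activator RudQ is absent, so *jovE* is not transcribed.
So JovE is not produced.
Homoserine is absent, so FubN is active.
No repressor is bound and FubN is active, so *nerU* is transcribed.
So NerU is produced and active.
With repressor NerU bound, *vorP* is not transcribed.
So VorP is not produced.
No repressor is bound and ElnA is active, so *yilZ* is transcribed.
So YilZ is produced and active.
Zn²⁺ is present, so IrpK is active.
SovP is produced constitutively and is active.
With repressor SovP bound, *nerE* is not transcribed.
So NerE is not produced.
With repressor YilZ bound, *jalM* is not transcribed.

OFF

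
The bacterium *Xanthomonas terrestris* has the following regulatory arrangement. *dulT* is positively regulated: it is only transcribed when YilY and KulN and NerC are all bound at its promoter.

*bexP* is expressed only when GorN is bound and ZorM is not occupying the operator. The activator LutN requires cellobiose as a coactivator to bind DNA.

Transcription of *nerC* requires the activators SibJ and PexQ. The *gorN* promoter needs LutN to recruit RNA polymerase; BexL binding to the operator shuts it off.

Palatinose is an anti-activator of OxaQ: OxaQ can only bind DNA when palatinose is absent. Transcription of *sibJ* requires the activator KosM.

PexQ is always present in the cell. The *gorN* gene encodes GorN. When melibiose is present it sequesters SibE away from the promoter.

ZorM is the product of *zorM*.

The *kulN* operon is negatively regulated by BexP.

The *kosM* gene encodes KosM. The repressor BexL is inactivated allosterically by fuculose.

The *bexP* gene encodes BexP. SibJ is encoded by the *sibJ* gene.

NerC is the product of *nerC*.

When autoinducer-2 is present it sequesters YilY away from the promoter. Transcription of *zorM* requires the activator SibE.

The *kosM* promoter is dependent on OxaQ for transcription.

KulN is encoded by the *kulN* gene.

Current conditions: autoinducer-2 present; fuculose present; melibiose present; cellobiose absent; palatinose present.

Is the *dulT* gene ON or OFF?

OFF

Autoinducer-2 is present, so YilY is inactive.
Fuculose is present, so BexL is inactive.
Cellobiose is absent, so LutN is inactive.
Required activator LutN is absent, so *gorN* is not transcribed.
So GorN is not produced.
Melibiose is present, so SibE is inactive.
Required activator SibE is absent, so *zorM* is not transcribed.
So ZorM is not produced.
Required activator GorN is absent, so *bexP* is not transcribed.
So BexP is not produced.
With no repressor bound, *kulN* is transcribed.
So KulN is produced and active.
Palatinose is present, so OxaQ is inactive.
Required activator OxaQ is absent, so *kosM* is not transcribed.
So KosM is not produced.
Required activator KosM is absent, so *sibJ* is not transcribed.
So SibJ is not produced.
PexQ is produced constitutively and is active.
Required activator SibJ is absent, so *nerC* is not transcribed.
So NerC is not produced.
Required activator YilY is absent, so *dulT* is not transcribed.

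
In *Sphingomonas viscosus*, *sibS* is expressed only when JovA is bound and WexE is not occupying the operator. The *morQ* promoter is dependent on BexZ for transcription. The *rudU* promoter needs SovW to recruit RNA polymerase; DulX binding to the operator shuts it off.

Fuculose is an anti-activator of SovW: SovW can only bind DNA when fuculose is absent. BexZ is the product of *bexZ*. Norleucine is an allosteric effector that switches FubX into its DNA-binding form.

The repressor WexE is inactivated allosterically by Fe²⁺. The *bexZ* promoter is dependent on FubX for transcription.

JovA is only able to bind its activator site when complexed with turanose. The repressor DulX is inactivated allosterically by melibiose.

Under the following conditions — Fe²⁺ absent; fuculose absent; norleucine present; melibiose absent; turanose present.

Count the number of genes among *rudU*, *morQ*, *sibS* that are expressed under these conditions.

Fuculose is absent, so SovW is active.
Melibiose is absent, so DulX is active.
With repressor DulX bound, *rudU* is not transcribed.
→ *rudU* is OFF.
Norleucine is present, so FubX is active.
No repressor is bound and FubX is active, so *bexZ* is transcribed.
So BexZ is produced and active.
No repressor is bound and BexZ is active, so *morQ* is transcribed.
→ *morQ* is ON.
Turanose is present, so JovA is active.
Fe²⁺ is absent, so WexE is active.
With repressor WexE bound, *sibS* is not transcribed.
→ *sibS* is OFF.
1 of the 3 genes is transcribed.

1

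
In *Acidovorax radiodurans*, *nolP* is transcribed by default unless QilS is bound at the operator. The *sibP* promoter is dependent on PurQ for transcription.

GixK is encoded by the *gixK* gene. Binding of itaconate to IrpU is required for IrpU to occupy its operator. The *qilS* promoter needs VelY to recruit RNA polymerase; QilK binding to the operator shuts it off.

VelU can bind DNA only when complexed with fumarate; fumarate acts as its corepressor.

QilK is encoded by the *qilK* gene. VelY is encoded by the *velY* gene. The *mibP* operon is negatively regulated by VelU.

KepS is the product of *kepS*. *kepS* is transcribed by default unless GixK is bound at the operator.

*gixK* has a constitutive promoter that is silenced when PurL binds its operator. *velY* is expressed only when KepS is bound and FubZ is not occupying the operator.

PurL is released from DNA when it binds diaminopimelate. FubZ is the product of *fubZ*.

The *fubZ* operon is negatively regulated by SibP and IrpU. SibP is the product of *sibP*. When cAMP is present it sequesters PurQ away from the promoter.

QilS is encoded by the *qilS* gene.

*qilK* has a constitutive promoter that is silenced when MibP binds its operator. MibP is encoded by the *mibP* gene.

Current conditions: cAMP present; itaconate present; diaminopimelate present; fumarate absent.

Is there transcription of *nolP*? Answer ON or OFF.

Diaminopimelate is present, so PurL is inactive.
With no repressor bound, *gixK* is transcribed.
So GixK is produced and active.
With repressor GixK bound, *kepS* is not transcribed.
So KepS is not produced.
cAMP is present, so PurQ is inactive.
Required activator PurQ is absent, so *sibP* is not transcribed.
So SibP is not produced.
Itaconate is present, so IrpU is active.
With repressor IrpU bound, *fubZ* is not transcribed.
So FubZ is not produced.
Required activator KepS is absent, so *velY* is not transcribed.
So VelY is not produced.
Fumarate is absent, so VelU is inactive.
With no repressor bound, *mibP* is transcribed.
So MibP is produced and active.
With repressor MibP bound, *qilK* is not transcribed.
So QilK is not produced.
Required activator VelY is absent, so *qilS* is not transcribed.
So QilS is not produced.
With no repressor bound, *nolP* is transcribed.

ON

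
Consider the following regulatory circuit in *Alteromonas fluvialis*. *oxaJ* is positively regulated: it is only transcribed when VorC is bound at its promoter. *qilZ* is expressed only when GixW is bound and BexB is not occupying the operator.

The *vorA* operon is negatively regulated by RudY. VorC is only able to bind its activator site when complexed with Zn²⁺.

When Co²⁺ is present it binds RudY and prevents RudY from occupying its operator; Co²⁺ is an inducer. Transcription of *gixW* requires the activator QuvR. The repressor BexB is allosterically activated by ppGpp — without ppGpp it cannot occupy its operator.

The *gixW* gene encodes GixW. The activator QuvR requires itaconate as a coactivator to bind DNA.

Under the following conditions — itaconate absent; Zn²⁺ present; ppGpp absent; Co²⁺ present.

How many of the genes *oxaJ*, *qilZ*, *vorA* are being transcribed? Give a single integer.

Zn²⁺ is present, so VorC is active.
No repressor is bound and VorC is active, so *oxaJ* is transcribed.
→ *oxaJ* is ON.
Itaconate is absent, so QuvR is inactive.
Required activator QuvR is absent, so *gixW* is not transcribed.
So GixW is not produced.
ppGpp is absent, so BexB is inactive.
Required activator GixW is absent, so *qilZ* is not transcribed.
→ *qilZ* is OFF.
Co²⁺ is present, so RudY is inactive.
With no repressor bound, *vorA* is transcribed.
→ *vorA* is ON.
2 of the 3 genes are transcribed.

2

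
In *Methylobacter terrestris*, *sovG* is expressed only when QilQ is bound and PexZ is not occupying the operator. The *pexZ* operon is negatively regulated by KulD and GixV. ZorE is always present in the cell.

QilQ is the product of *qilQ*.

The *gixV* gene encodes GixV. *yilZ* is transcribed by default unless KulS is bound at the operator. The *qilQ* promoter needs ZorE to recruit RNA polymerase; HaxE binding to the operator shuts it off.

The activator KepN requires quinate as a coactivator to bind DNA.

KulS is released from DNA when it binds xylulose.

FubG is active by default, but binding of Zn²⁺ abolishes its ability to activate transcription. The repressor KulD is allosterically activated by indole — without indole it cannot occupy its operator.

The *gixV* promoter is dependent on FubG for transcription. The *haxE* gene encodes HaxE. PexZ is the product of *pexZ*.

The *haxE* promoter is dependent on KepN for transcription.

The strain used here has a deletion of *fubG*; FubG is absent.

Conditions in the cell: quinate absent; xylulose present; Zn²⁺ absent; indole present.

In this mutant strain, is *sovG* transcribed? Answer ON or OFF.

ZorE is produced constitutively and is active.
Quinate is absent, so KepN is inactive.
Required activator KepN is absent, so *haxE* is not transcribed.
So HaxE is not produced.
No repressor is bound and ZorE is active, so *qilQ* is transcribed.
So QilQ is produced and active.
Indole is present, so KulD is active.
FubG is non-functional in this strain, so it has no effect.
Required activator FubG is absent, so *gixV* is not transcribed.
So GixV is not produced.
With repressor KulD bound, *pexZ* is not transcribed.
So PexZ is not produced.
No repressor is bound and QilQ is active, so *sovG* is transcribed.

ON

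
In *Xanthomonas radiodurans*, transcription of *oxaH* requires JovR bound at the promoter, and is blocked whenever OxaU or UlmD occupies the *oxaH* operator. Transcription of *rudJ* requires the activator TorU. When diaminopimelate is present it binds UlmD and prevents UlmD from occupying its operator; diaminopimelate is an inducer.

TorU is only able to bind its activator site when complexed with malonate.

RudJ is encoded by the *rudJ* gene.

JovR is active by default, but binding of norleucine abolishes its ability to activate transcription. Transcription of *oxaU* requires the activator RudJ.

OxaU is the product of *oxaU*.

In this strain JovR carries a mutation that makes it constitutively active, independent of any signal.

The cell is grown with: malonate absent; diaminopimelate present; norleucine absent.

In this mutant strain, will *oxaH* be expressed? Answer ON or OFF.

Malonate is absent, so TorU is inactive.
Required activator TorU is absent, so *rudJ* is not transcribed.
So RudJ is not produced.
Required activator RudJ is absent, so *oxaU* is not transcribed.
So OxaU is not produced.
Diaminopimelate is present, so UlmD is inactive.
JovR is constitutively active in this strain.
No repressor is bound and JovR is active, so *oxaH* is transcribed.

ON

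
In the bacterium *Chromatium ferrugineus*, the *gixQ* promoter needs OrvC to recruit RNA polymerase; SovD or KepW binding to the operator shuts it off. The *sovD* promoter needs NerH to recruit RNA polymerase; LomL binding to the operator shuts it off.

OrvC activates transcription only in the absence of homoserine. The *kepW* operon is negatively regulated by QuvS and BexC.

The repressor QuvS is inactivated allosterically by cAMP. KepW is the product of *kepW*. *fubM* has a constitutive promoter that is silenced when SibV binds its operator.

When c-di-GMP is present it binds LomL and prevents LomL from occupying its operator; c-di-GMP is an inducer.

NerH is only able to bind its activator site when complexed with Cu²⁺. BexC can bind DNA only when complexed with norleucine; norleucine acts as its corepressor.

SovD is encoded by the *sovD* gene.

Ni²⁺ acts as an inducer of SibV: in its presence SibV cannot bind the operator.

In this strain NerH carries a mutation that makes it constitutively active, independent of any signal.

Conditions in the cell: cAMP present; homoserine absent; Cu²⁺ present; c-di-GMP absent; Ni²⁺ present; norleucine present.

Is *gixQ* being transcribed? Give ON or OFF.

NerH is constitutively active in this strain.
c-di-GMP is absent, so LomL is active.
With repressor LomL bound, *sovD* is not transcribed.
So SovD is not produced.
cAMP is present, so QuvS is inactive.
Norleucine is present, so BexC is active.
With repressor BexC bound, *kepW* is not transcribed.
So KepW is not produced.
Homoserine is absent, so OrvC is active.
No repressor is bound and OrvC is active, so *gixQ* is transcribed.

ON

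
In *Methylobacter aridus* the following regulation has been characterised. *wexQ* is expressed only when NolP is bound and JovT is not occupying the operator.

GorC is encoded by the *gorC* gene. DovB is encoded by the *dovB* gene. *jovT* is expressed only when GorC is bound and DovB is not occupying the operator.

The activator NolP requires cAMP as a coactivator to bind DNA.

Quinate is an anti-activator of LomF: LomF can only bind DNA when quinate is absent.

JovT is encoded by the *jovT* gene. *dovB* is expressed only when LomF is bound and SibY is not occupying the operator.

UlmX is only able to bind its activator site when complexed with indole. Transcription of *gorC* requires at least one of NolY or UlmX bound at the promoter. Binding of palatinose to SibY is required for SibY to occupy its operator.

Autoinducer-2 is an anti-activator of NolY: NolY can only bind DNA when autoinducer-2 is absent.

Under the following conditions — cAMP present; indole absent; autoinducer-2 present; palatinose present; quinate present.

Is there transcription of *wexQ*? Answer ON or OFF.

ON

cAMP is present, so NolP is active.
Palatinose is present, so SibY is active.
Quinate is present, so LomF is inactive.
With repressor SibY bound, *dovB* is not transcribed.
So DovB is not produced.
Autoinducer-2 is present, so NolY is inactive.
Indole is absent, so UlmX is inactive.
No activator is available at the *gorC* promoter, so *gorC* is not transcribed.
So GorC is not produced.
Required activator GorC is absent, so *jovT* is not transcribed.
So JovT is not produced.
No repressor is bound and NolP is active, so *wexQ* is transcribed.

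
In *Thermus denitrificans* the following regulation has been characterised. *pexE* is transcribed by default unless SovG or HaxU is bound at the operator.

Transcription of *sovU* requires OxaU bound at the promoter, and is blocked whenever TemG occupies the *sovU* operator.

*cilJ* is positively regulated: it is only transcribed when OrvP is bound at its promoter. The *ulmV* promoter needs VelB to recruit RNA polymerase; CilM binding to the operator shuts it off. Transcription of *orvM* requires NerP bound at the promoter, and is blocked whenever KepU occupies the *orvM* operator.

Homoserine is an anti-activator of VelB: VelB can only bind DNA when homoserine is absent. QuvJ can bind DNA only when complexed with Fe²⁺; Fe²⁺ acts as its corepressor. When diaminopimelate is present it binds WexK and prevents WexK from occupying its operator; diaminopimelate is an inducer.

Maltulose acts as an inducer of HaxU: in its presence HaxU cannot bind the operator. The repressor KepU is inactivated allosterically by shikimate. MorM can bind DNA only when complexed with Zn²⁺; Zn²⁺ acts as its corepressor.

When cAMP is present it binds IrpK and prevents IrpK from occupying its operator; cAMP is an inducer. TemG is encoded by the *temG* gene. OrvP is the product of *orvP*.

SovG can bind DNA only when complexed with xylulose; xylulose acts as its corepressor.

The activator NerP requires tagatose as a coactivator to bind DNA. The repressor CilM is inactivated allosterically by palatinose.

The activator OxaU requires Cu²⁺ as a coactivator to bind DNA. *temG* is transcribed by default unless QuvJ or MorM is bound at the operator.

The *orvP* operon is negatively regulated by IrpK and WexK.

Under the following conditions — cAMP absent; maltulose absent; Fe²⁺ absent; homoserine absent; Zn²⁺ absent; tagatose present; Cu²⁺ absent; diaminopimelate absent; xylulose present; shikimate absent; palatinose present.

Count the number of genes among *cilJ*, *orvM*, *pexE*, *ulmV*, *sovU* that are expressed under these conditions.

1

cAMP is absent, so IrpK is active.
Diaminopimelate is absent, so WexK is active.
With repressor IrpK bound, *orvP* is not transcribed.
So OrvP is not produced.
Required activator OrvP is absent, so *cilJ* is not transcribed.
→ *cilJ* is OFF.
Tagatose is present, so NerP is active.
Shikimate is absent, so KepU is active.
With repressor KepU bound, *orvM* is not transcribed.
→ *orvM* is OFF.
Xylulose is present, so SovG is active.
Maltulose is absent, so HaxU is active.
With repressor SovG bound, *pexE* is not transcribed.
→ *pexE* is OFF.
Palatinose is present, so CilM is inactive.
Homoserine is absent, so VelB is active.
No repressor is bound and VelB is active, so *ulmV* is transcribed.
→ *ulmV* is ON.
Cu²⁺ is absent, so OxaU is inactive.
Fe²⁺ is absent, so QuvJ is inactive.
Zn²⁺ is absent, so MorM is inactive.
With no repressor bound, *temG* is transcribed.
So TemG is produced and active.
With repressor TemG bound, *sovU* is not transcribed.
→ *sovU* is OFF.
1 of the 5 genes is transcribed.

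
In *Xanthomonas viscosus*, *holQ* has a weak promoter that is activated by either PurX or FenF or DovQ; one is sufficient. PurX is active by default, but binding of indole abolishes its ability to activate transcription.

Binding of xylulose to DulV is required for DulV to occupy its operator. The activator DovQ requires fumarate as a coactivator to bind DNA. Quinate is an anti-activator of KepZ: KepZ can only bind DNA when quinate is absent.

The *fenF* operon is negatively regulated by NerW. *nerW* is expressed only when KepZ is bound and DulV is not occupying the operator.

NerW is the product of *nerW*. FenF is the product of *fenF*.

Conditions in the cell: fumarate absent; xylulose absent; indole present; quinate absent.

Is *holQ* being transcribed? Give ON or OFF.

OFF

Indole is present, so PurX is inactive.
Quinate is absent, so KepZ is active.
Xylulose is absent, so DulV is inactive.
No repressor is bound and KepZ is active, so *nerW* is transcribed.
So NerW is produced and active.
With repressor NerW bound, *fenF* is not transcribed.
So FenF is not produced.
Fumarate is absent, so DovQ is inactive.
No activator is available at the *holQ* promoter, so *holQ* is not transcribed.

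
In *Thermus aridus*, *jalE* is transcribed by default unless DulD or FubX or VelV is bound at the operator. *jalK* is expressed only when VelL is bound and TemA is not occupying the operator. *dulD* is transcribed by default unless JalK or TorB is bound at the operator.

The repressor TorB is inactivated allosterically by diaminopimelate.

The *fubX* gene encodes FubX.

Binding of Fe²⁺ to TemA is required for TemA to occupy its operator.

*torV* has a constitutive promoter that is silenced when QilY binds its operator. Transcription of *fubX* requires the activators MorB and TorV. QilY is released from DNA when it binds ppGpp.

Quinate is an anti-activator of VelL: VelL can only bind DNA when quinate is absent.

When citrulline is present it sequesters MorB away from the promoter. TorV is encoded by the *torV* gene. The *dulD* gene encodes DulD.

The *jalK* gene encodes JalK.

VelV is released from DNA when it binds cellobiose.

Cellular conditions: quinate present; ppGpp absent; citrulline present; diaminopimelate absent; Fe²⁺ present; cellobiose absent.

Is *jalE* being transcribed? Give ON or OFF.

Fe²⁺ is present, so TemA is active.
Quinate is present, so VelL is inactive.
With repressor TemA bound, *jalK* is not transcribed.
So JalK is not produced.
Diaminopimelate is absent, so TorB is active.
With repressor TorB bound, *dulD* is not transcribed.
So DulD is not produced.
Citrulline is present, so MorB is inactive.
ppGpp is absent, so QilY is active.
With repressor QilY bound, *torV* is not transcribed.
So TorV is not produced.
Required activator MorB is absent, so *fubX* is not transcribed.
So FubX is not produced.
Cellobiose is absent, so VelV is active.
With repressor VelV bound, *jalE* is not transcribed.

OFF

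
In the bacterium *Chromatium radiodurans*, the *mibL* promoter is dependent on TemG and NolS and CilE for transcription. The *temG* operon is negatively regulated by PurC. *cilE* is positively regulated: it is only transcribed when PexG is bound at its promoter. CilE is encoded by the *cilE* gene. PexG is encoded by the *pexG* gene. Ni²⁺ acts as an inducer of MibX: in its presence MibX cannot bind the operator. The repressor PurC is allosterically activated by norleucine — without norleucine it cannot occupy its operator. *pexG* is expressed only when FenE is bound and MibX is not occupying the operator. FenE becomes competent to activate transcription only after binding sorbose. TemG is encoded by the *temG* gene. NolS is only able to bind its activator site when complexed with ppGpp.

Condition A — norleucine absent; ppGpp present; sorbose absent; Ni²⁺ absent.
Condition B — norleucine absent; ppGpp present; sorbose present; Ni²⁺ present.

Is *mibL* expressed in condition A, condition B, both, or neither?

B only

Condition A:
Norleucine is absent, so PurC is inactive.
With no repressor bound, *temG* is transcribed.
So TemG is produced and active.
ppGpp is present, so NolS is active.
Sorbose is absent, so FenE is inactive.
Ni²⁺ is absent, so MibX is active.
With repressor MibX bound, *pexG* is not transcribed.
So PexG is not produced.
Required activator PexG is absent, so *cilE* is not transcribed.
So CilE is not produced.
Required activator CilE is absent, so *mibL* is not transcribed.
→ *mibL* is OFF in A.
Condition B:
Norleucine is absent, so PurC is inactive.
With no repressor bound, *temG* is transcribed.
So TemG is produced and active.
ppGpp is present, so NolS is active.
Sorbose is present, so FenE is active.
Ni²⁺ is present, so MibX is inactive.
No repressor is bound and FenE is active, so *pexG* is transcribed.
So PexG is produced and active.
No repressor is bound and PexG is active, so *cilE* is transcribed.
So CilE is produced and active.
No repressor is bound and TemG and NolS and CilE are active, so *mibL* is transcribed.
→ *mibL* is ON in B.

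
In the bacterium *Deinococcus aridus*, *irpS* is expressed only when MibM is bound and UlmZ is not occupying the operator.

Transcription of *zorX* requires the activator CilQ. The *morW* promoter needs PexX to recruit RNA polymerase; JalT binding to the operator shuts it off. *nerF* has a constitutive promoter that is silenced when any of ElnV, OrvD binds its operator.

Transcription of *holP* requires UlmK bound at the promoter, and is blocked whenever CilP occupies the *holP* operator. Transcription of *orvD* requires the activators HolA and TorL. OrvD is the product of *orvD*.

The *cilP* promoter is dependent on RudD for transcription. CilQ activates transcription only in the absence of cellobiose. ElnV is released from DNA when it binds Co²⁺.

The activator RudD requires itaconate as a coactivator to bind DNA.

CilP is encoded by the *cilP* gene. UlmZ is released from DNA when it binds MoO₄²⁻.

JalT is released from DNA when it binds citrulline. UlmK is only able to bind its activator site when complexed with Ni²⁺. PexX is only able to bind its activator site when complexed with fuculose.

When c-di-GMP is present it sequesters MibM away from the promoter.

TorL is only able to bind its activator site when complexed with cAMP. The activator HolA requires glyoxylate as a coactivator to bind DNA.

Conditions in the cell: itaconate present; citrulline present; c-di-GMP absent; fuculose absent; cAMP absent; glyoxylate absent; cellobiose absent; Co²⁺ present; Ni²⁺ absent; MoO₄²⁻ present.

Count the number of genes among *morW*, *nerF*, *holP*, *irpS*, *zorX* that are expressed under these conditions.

3

Citrulline is present, so JalT is inactive.
Fuculose is absent, so PexX is inactive.
Required activator PexX is absent, so *morW* is not transcribed.
→ *morW* is OFF.
Co²⁺ is present, so ElnV is inactive.
Glyoxylate is absent, so HolA is inactive.
cAMP is absent, so TorL is inactive.
Required activator HolA is absent, so *orvD* is not transcribed.
So OrvD is not produced.
With no repressor bound, *nerF* is transcribed.
→ *nerF* is ON.
Itaconate is present, so RudD is active.
No repressor is bound and RudD is active, so *cilP* is transcribed.
So CilP is produced and active.
Ni²⁺ is absent, so UlmK is inactive.
With repressor CilP bound, *holP* is not transcribed.
→ *holP* is OFF.
MoO₄²⁻ is present, so UlmZ is inactive.
c-di-GMP is absent, so MibM is active.
No repressor is bound and MibM is active, so *irpS* is transcribed.
→ *irpS* is ON.
Cellobiose is absent, so CilQ is active.
No repressor is bound and CilQ is active, so *zorX* is transcribed.
→ *zorX* is ON.
3 of the 5 genes are transcribed.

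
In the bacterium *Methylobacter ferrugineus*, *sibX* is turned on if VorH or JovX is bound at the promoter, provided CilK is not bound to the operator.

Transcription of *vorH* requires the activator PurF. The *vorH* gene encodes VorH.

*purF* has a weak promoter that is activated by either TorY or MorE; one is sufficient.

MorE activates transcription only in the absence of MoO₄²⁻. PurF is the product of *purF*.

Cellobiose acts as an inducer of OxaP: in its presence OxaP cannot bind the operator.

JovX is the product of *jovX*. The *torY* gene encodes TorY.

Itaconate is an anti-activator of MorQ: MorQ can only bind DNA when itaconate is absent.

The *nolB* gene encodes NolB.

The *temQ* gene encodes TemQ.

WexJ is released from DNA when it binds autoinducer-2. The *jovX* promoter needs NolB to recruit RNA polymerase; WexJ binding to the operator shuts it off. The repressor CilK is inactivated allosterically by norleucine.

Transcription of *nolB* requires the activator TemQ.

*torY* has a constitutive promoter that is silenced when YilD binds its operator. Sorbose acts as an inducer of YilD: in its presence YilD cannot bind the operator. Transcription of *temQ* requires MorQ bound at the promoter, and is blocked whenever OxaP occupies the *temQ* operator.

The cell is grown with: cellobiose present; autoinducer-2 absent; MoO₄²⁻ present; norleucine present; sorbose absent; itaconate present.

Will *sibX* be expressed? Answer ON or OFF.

OFF

Sorbose is absent, so YilD is active.
With repressor YilD bound, *torY* is not transcribed.
So TorY is not produced.
MoO₄²⁻ is present, so MorE is inactive.
No activator is available at the *purF* promoter, so *purF* is not transcribed.
So PurF is not produced.
Required activator PurF is absent, so *vorH* is not transcribed.
So VorH is not produced.
Norleucine is present, so CilK is inactive.
Autoinducer-2 is absent, so WexJ is active.
Itaconate is present, so MorQ is inactive.
Cellobiose is present, so OxaP is inactive.
Required activator MorQ is absent, so *temQ* is not transcribed.
So TemQ is not produced.
Required activator TemQ is absent, so *nolB* is not transcribed.
So NolB is not produced.
With repressor WexJ bound, *jovX* is not transcribed.
So JovX is not produced.
No activator is available at the *sibX* promoter, so *sibX* is not transcribed.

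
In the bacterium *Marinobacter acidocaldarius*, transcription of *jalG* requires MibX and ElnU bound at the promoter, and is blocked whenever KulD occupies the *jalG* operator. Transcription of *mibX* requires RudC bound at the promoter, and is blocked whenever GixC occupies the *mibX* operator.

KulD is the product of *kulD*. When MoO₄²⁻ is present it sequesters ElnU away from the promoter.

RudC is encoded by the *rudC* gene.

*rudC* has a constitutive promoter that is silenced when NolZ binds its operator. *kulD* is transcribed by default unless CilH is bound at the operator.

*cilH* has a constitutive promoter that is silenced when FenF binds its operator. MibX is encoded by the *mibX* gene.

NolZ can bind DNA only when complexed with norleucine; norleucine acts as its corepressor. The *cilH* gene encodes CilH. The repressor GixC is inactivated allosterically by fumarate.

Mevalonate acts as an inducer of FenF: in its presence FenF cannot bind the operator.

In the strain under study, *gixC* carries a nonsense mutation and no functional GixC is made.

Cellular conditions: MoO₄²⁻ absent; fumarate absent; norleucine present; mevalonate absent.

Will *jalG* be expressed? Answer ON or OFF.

OFF

Mevalonate is absent, so FenF is active.
With repressor FenF bound, *cilH* is not transcribed.
So CilH is not produced.
With no repressor bound, *kulD* is transcribed.
So KulD is produced and active.
GixC is non-functional in this strain, so it has no effect.
Norleucine is present, so NolZ is active.
With repressor NolZ bound, *rudC* is not transcribed.
So RudC is not produced.
Required activator RudC is absent, so *mibX* is not transcribed.
So MibX is not produced.
MoO₄²⁻ is absent, so ElnU is active.
With repressor KulD bound, *jalG* is not transcribed.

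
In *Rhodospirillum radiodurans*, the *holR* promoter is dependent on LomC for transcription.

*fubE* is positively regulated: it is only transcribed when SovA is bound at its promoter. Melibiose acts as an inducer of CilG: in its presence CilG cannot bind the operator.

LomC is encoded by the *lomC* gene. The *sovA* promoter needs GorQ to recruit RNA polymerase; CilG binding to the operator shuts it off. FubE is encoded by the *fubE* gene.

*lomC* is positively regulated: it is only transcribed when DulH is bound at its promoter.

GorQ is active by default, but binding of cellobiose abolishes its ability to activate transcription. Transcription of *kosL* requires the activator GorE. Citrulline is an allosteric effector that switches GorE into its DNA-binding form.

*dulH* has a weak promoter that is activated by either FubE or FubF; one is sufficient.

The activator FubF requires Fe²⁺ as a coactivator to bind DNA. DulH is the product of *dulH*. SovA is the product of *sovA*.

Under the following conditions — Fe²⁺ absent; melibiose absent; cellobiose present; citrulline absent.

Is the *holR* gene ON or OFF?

Melibiose is absent, so CilG is active.
Cellobiose is present, so GorQ is inactive.
With repressor CilG bound, *sovA* is not transcribed.
So SovA is not produced.
Required activator SovA is absent, so *fubE* is not transcribed.
So FubE is not produced.
Fe²⁺ is absent, so FubF is inactive.
No activator is available at the *dulH* promoter, so *dulH* is not transcribed.
So DulH is not produced.
Required activator DulH is absent, so *lomC* is not transcribed.
So LomC is not produced.
Required activator LomC is absent, so *holR* is not transcribed.

OFF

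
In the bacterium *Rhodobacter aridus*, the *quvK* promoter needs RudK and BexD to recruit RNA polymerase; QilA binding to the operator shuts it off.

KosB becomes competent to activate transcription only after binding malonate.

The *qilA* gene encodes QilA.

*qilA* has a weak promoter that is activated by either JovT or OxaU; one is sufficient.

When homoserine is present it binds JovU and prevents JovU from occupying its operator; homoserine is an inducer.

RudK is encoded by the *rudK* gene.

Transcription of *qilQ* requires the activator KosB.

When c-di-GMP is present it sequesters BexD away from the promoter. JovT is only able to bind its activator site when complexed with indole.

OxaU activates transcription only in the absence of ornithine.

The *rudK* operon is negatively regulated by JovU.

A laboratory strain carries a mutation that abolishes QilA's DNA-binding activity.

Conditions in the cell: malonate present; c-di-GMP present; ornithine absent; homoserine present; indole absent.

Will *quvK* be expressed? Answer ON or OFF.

OFF

QilA is non-functional in this strain, so it has no effect.
Homoserine is present, so JovU is inactive.
With no repressor bound, *rudK* is transcribed.
So RudK is produced and active.
c-di-GMP is present, so BexD is inactive.
Required activator BexD is absent, so *quvK* is not transcribed.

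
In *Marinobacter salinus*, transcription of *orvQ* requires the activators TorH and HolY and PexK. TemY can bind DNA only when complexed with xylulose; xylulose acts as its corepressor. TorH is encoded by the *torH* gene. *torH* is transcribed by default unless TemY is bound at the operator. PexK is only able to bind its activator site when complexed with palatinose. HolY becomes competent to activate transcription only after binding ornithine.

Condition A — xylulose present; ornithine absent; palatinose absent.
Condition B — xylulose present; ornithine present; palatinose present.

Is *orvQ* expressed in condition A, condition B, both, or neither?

Condition A:
Xylulose is present, so TemY is active.
With repressor TemY bound, *torH* is not transcribed.
So TorH is not produced.
Ornithine is absent, so HolY is inactive.
Palatinose is absent, so PexK is inactive.
Required activator TorH is absent, so *orvQ* is not transcribed.
→ *orvQ* is OFF in A.
Condition B:
Xylulose is present, so TemY is active.
With repressor TemY bound, *torH* is not transcribed.
So TorH is not produced.
Ornithine is present, so HolY is active.
Palatinose is present, so PexK is active.
Required activator TorH is absent, so *orvQ* is not transcribed.
→ *orvQ* is OFF in B.

neither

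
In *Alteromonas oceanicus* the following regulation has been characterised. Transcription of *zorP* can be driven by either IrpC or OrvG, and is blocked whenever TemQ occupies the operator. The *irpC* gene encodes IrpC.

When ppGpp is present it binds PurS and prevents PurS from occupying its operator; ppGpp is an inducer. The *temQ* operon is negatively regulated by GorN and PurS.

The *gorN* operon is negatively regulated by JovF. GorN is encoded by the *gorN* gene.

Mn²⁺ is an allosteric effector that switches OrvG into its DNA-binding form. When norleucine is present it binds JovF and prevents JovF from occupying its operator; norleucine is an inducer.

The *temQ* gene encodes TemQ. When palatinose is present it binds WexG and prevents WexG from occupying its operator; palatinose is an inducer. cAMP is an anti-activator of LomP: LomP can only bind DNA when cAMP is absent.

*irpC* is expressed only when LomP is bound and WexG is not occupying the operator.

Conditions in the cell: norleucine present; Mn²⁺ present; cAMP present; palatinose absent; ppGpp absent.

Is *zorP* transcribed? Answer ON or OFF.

Norleucine is present, so JovF is inactive.
With no repressor bound, *gorN* is transcribed.
So GorN is produced and active.
ppGpp is absent, so PurS is active.
With repressor GorN bound, *temQ* is not transcribed.
So TemQ is not produced.
cAMP is present, so LomP is inactive.
Palatinose is absent, so WexG is active.
With repressor WexG bound, *irpC* is not transcribed.
So IrpC is not produced.
Mn²⁺ is present, so OrvG is active.
Activator OrvG is present, so *zorP* is transcribed.

ON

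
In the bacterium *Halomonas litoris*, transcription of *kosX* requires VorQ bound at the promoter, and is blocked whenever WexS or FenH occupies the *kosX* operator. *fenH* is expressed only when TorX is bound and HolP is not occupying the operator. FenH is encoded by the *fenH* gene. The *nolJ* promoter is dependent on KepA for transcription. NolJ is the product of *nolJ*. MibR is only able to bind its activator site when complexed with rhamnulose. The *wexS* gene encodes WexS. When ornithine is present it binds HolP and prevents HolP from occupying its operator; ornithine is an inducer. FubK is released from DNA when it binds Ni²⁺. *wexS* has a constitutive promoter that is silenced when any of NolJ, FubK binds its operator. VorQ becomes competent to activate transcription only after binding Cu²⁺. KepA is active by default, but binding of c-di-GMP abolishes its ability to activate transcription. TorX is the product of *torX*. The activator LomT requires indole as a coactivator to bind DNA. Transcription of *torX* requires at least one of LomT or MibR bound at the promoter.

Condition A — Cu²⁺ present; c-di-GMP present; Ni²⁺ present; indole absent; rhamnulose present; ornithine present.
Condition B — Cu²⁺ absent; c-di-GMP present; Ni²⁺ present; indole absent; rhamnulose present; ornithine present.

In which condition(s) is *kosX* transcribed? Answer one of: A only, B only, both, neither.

neither

Condition A:
Cu²⁺ is present, so VorQ is active.
c-di-GMP is present, so KepA is inactive.
Required activator KepA is absent, so *nolJ* is not transcribed.
So NolJ is not produced.
Ni²⁺ is present, so FubK is inactive.
With no repressor bound, *wexS* is transcribed.
So WexS is produced and active.
Indole is absent, so LomT is inactive.
Rhamnulose is present, so MibR is active.
Activator MibR is present, so *torX* is transcribed.
So TorX is produced and active.
Ornithine is present, so HolP is inactive.
No repressor is bound and TorX is active, so *fenH* is transcribed.
So FenH is produced and active.
With repressor WexS bound, *kosX* is not transcribed.
→ *kosX* is OFF in A.
Condition B:
Cu²⁺ is absent, so VorQ is inactive.
c-di-GMP is present, so KepA is inactive.
Required activator KepA is absent, so *nolJ* is not transcribed.
So NolJ is not produced.
Ni²⁺ is present, so FubK is inactive.
With no repressor bound, *wexS* is transcribed.
So WexS is produced and active.
Indole is absent, so LomT is inactive.
Rhamnulose is present, so MibR is active.
Activator MibR is present, so *torX* is transcribed.
So TorX is produced and active.
Ornithine is present, so HolP is inactive.
No repressor is bound and TorX is active, so *fenH* is transcribed.
So FenH is produced and active.
With repressor WexS bound, *kosX* is not transcribed.
→ *kosX* is OFF in B.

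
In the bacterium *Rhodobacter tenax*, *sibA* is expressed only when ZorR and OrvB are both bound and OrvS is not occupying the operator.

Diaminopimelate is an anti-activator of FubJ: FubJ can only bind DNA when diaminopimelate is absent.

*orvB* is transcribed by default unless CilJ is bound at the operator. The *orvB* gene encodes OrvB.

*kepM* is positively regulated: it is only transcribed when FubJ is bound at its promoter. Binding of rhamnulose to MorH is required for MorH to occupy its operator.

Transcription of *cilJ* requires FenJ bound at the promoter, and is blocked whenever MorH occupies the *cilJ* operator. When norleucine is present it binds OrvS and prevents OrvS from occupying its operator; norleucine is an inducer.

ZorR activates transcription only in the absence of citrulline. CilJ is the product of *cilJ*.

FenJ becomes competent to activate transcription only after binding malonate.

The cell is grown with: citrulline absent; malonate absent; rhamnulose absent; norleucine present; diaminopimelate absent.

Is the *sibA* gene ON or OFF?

Norleucine is present, so OrvS is inactive.
Citrulline is absent, so ZorR is active.
Rhamnulose is absent, so MorH is inactive.
Malonate is absent, so FenJ is inactive.
Required activator FenJ is absent, so *cilJ* is not transcribed.
So CilJ is not produced.
With no repressor bound, *orvB* is transcribed.
So OrvB is produced and active.
No repressor is bound and ZorR and OrvB are active, so *sibA* is transcribed.

ON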